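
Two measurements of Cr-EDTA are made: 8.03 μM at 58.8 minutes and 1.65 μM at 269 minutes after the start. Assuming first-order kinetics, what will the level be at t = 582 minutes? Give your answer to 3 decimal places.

Over Δt = 269 − 58.8 = 210.2 minutes, the level fell by a factor of 8.03/1.65 ≈ 4.8667.
n = log₂(4.8667) ≈ 2.2829 half-lives, so t½ = 210.2/2.2829 ≈ 92.074 minutes.
From t = 269 to t = 582: 1.65 × (1/2)^((582−269)/92.074) ≈ 0.15637 μM.

0.156 μM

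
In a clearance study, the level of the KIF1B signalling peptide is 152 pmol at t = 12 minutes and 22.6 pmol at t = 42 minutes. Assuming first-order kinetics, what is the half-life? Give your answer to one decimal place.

Over Δt = 42 − 12 = 30 minutes, the level fell by a factor of 152/22.6 ≈ 6.7257.
n = log₂(6.7257) ≈ 2.7497 half-lives, so t½ = 30/2.7497 ≈ 10.91 minutes.

10.9 minutes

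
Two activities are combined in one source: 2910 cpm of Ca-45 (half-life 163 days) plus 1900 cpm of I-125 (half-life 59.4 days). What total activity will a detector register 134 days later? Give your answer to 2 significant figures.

Ca-45: 2910 × (1/2)^(134/163) = 2910 × (1/2)^0.82209 ≈ 1646 cpm.
I-125: 1900 × (1/2)^(134/59.4) = 1900 × (1/2)^2.2559 ≈ 397.8 cpm.
Total = 1646 + 397.8 ≈ 2043.8 cpm.

2000 cpm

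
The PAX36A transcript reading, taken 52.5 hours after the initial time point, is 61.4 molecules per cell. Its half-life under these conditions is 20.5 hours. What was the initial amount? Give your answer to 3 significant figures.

Number of half-lives elapsed: n = 52.5/20.5 ≈ 2.561.
A₀ = A × 2^n = 61.4 × 2^2.561 = 61.4 × 5.9011 ≈ 362.33 molecules per cell.

362 molecules per cell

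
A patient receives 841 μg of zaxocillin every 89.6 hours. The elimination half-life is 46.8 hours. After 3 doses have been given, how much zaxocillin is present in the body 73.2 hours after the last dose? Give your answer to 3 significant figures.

The 3 doses were given 252.4, 162.8, 73.2 hours ago.
Total = 841·(1/2)^(252.4/46.8) + 841·(1/2)^(162.8/46.8) + 841·(1/2)^(73.2/46.8)
      = 20.012 + 75.444 + 284.42 ≈ 379.87 μg.

380 μg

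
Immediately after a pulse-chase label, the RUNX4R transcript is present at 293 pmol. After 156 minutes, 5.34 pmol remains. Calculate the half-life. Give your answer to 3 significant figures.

27.0 minutes

A/A₀ = 5.34/293 ≈ 0.018225.
n = log₂(54.869) ≈ 5.7779 half-lives elapsed in 156 minutes.
t½ = 156/5.7779 ≈ 26.999 minutes.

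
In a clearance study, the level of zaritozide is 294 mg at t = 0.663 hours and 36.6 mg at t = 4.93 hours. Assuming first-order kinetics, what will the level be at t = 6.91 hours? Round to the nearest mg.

14 mg

Over Δt = 4.93 − 0.663 = 4.267 hours, the level fell by a factor of 294/36.6 ≈ 8.0328.
n = log₂(8.0328) ≈ 3.0059 half-lives, so t½ = 4.267/3.0059 ≈ 1.4195 hours.
From t = 4.93 to t = 6.91: 36.6 × (1/2)^((6.91−4.93)/1.4195) ≈ 13.919 mg.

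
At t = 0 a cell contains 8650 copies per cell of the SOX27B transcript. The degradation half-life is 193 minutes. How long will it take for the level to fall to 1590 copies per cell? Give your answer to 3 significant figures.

Fraction remaining = 1590/8650 ≈ 0.18382.
n = log₂(8650/1590) = ln(5.4403)/ln 2 ≈ 2.4437 half-lives.
t = n × t½ = 2.4437 × 193 ≈ 471.63 minutes.

472 minutes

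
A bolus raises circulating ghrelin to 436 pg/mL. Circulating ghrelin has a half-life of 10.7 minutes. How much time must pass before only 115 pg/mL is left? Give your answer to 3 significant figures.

Fraction remaining = 115/436 ≈ 0.26376.
n = log₂(436/115) = ln(3.7913)/ln 2 ≈ 1.9227 half-lives.
t = n × t½ = 1.9227 × 10.7 ≈ 20.573 minutes.

20.6 minutes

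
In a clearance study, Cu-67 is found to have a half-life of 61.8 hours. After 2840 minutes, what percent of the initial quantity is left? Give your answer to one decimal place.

2840 minutes = 47.3333 hours.
n = 47.3333/61.8 ≈ 0.76591 half-lives.
Fraction remaining = (1/2)^0.76591 ≈ 0.58808, i.e. 58.808%.

58.8%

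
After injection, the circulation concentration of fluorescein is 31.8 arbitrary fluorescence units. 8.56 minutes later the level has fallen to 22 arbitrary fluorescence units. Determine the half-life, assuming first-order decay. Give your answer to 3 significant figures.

16.1 minutes

A/A₀ = 22/31.8 ≈ 0.69182.
n = log₂(1.4455) ≈ 0.53152 half-lives elapsed in 8.56 minutes.
t½ = 8.56/0.53152 ≈ 16.105 minutes.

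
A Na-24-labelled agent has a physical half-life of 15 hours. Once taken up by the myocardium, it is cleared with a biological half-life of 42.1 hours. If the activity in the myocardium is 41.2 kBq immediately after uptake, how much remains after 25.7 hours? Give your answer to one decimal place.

1/t_eff = 1/t_phys + 1/t_biol = 1/15 + 1/42.1 = 0.09042 per hour.
t_eff = 15 × 42.1 / (15 + 42.1) ≈ 11.06 hours.
Remaining = 41.2 × (1/2)^(25.7/11.06) = 41.2 × (1/2)^2.3238 ≈ 8.2294 kBq.

8.2 kBq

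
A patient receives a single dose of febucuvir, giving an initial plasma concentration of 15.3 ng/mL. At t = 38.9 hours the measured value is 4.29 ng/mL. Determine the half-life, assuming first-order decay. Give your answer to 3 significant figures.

A/A₀ = 4.29/15.3 ≈ 0.28039.
n = log₂(3.5664) ≈ 1.8345 half-lives elapsed in 38.9 hours.
t½ = 38.9/1.8345 ≈ 21.205 hours.

21.2 hours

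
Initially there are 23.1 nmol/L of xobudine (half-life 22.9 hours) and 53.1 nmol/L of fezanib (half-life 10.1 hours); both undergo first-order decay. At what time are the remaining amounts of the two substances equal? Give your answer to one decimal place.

Set 23.1·(1/2)^(t/22.9) = 53.1·(1/2)^(t/10.1).
Taking log₂: log₂(23.1/53.1) = t·(1/22.9 − 1/10.1).
log₂(0.43503) = -1.2008; 1/22.9 − 1/10.1 = -0.055342.
t = -1.2008 / -0.055342 ≈ 21.698 hours.

21.7 hours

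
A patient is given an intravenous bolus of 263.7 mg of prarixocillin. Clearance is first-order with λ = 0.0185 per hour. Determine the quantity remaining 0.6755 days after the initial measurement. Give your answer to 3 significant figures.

195 mg

t½ = ln 2 / λ = 0.69315 / 0.0185 ≈ 37.467 hours.
Convert the elapsed time: 0.6755 days = 16.212 hours.
Number of half-lives: n = 16.212/37.467 ≈ 0.4327.
Remaining = 263.7 × (1/2)^0.4327 = 263.7 × 0.74088 ≈ 195.37 mg.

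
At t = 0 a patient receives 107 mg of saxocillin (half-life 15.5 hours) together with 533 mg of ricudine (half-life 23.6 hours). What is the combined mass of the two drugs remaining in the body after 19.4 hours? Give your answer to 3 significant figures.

saxocillin: 107 × (1/2)^(19.4/15.5) = 107 × (1/2)^1.2516 ≈ 44.938 mg.
ricudine: 533 × (1/2)^(19.4/23.6) = 533 × (1/2)^0.82203 ≈ 301.49 mg.
Total = 44.938 + 301.49 ≈ 346.43 mg.

346 mg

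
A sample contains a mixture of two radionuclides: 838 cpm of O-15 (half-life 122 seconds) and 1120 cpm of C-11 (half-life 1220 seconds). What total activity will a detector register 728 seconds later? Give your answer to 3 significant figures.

754 cpm

O-15: 838 × (1/2)^(728/122) = 838 × (1/2)^5.9672 ≈ 13.395 cpm.
C-11: 1120 × (1/2)^(728/1220) = 1120 × (1/2)^0.59672 ≈ 740.61 cpm.
Total = 13.395 + 740.61 ≈ 754 cpm.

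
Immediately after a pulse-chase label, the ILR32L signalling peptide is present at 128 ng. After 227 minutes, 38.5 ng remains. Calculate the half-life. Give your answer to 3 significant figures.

A/A₀ = 38.5/128 ≈ 0.30078.
n = log₂(3.3247) ≈ 1.7332 half-lives elapsed in 227 minutes.
t½ = 227/1.7332 ≈ 130.97 minutes.

131 minutes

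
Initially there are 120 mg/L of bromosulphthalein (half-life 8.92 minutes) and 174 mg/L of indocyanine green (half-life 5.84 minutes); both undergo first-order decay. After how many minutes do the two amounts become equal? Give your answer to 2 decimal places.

9.07 minutes

Set 120·(1/2)^(t/8.92) = 174·(1/2)^(t/5.84).
Taking log₂: log₂(120/174) = t·(1/8.92 − 1/5.84).
log₂(0.68966) = -0.53605; 1/8.92 − 1/5.84 = -0.059125.
t = -0.53605 / -0.059125 ≈ 9.0664 minutes.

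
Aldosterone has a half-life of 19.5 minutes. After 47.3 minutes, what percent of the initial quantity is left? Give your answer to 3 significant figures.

n = 47.3/19.5 ≈ 2.4256 half-lives.
Fraction remaining = (1/2)^2.4256 ≈ 0.18613, i.e. 18.613%.

18.6%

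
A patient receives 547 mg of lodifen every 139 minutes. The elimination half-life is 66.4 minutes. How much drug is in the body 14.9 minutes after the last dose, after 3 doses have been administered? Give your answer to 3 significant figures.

604 mg

The 3 doses were given 292.9, 153.9, 14.9 minutes ago.
Total = 547·(1/2)^(292.9/66.4) + 547·(1/2)^(153.9/66.4) + 547·(1/2)^(14.9/66.4)
      = 25.71 + 109.72 + 468.21 ≈ 603.63 mg.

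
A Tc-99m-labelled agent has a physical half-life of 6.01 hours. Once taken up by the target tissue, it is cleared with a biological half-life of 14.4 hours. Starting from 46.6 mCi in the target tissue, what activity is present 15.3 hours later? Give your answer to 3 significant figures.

3.82 mCi

1/t_eff = 1/t_phys + 1/t_biol = 1/6.01 + 1/14.4 = 0.23583 per hour.
t_eff = 6.01 × 14.4 / (6.01 + 14.4) ≈ 4.2403 hours.
Remaining = 46.6 × (1/2)^(15.3/4.2403) = 46.6 × (1/2)^3.6083 ≈ 3.8211 mCi.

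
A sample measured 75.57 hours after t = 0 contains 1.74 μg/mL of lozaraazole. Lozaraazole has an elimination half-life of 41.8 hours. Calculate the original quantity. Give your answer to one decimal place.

Number of half-lives elapsed: n = 75.57/41.8 ≈ 1.8079.
A₀ = A × 2^n = 1.74 × 2^1.8079 = 1.74 × 3.5013 ≈ 6.0923 μg/mL.

6.1 μg/mL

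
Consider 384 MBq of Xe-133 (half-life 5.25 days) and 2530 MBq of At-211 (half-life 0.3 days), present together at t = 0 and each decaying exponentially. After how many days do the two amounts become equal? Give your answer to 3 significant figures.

0.865 days

Set 384·(1/2)^(t/5.25) = 2530·(1/2)^(t/0.3).
Taking log₂: log₂(384/2530) = t·(1/5.25 − 1/0.3).
log₂(0.15178) = -2.72; 1/5.25 − 1/0.3 = -3.1429.
t = -2.72 / -3.1429 ≈ 0.86544 days.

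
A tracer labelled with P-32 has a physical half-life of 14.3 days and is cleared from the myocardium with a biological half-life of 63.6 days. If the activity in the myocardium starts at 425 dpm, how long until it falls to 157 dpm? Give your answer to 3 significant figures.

1/t_eff = 1/t_phys + 1/t_biol = 1/14.3 + 1/63.6 = 0.085653 per day.
t_eff = 14.3 × 63.6 / (14.3 + 63.6) ≈ 11.675 days.
n = log₂(425/157) ≈ 1.4367; t = 1.4367 × 11.675 ≈ 16.773 days.

16.8 days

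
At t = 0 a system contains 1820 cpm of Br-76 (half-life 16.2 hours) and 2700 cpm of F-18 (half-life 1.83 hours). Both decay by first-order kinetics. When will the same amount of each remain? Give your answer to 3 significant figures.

Set 1820·(1/2)^(t/16.2) = 2700·(1/2)^(t/1.83).
Taking log₂: log₂(1820/2700) = t·(1/16.2 − 1/1.83).
log₂(0.67407) = -0.56902; 1/16.2 − 1/1.83 = -0.48472.
t = -0.56902 / -0.48472 ≈ 1.1739 hours.

1.17 hours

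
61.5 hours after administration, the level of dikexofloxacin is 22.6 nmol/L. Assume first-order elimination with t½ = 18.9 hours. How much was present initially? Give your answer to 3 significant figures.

216 nmol/L

Number of half-lives elapsed: n = 61.5/18.9 ≈ 3.254.
A₀ = A × 2^n = 22.6 × 2^3.254 = 22.6 × 9.5399 ≈ 215.6 nmol/L.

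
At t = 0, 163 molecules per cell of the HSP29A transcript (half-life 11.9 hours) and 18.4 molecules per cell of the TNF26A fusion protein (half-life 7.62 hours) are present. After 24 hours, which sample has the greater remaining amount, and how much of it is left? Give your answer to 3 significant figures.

HSP29A transcript, 40.3 molecules per cell

HSP29A transcript: 163 × (1/2)^2.0168 ≈ 40.278 molecules per cell.
TNF26A fusion protein: 18.4 × (1/2)^3.1496 ≈ 2.0734 molecules per cell.
HSP29A transcript has more remaining, at ≈ 40.278 molecules per cell.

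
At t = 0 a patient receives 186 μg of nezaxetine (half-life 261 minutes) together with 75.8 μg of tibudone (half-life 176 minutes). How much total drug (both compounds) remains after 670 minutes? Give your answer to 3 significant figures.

nezaxetine: 186 × (1/2)^(670/261) = 186 × (1/2)^2.567 ≈ 31.387 μg.
tibudone: 75.8 × (1/2)^(670/176) = 75.8 × (1/2)^3.8068 ≈ 5.4163 μg.
Total = 31.387 + 5.4163 ≈ 36.804 μg.

36.8 μg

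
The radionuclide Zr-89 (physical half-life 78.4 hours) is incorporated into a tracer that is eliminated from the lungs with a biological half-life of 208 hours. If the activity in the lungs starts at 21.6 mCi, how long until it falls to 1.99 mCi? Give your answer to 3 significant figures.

1/t_eff = 1/t_phys + 1/t_biol = 1/78.4 + 1/208 = 0.017563 per hour.
t_eff = 78.4 × 208 / (78.4 + 208) ≈ 56.939 hours.
n = log₂(21.6/1.99) ≈ 3.4402; t = 3.4402 × 56.939 ≈ 195.88 hours.

196 hours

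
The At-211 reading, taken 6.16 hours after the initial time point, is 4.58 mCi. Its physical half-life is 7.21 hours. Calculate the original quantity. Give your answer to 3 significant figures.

8.28 mCi

Number of half-lives elapsed: n = 6.16/7.21 ≈ 0.85437.
A₀ = A × 2^n = 4.58 × 2^0.85437 = 4.58 × 1.808 ≈ 8.2805 mCi.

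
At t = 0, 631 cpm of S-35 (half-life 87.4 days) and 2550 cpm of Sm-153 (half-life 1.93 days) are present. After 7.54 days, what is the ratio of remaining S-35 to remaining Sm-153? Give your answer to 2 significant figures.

S-35: 631 × (1/2)^(7.54/87.4) = 631 × (1/2)^0.08627 ≈ 594.37 cpm.
Sm-153: 2550 × (1/2)^(7.54/1.93) = 2550 × (1/2)^3.9067 ≈ 170.02 cpm.
Ratio ≈ 594.37 / 170.02 ≈ 3.4959.

3.5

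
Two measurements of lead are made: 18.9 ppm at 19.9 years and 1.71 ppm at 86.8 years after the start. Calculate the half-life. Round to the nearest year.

Over Δt = 86.8 − 19.9 = 66.9 years, the level fell by a factor of 18.9/1.71 ≈ 11.053.
n = log₂(11.053) ≈ 3.4663 half-lives, so t½ = 66.9/3.4663 ≈ 19.3 years.

19 years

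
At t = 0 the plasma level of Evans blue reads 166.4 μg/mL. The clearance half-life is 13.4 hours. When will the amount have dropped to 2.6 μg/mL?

80.4 hours

2.6/166.4 = 1/64, so 6 half-lives have elapsed.
t = 6 × 13.4 = 80.4 hours.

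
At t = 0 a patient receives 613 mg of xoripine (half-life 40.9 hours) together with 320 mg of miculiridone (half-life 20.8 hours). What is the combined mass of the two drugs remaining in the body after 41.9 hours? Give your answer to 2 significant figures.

380 mg

xoripine: 613 × (1/2)^(41.9/40.9) = 613 × (1/2)^1.0244 ≈ 301.35 mg.
miculiridone: 320 × (1/2)^(41.9/20.8) = 320 × (1/2)^2.0144 ≈ 79.204 mg.
Total = 301.35 + 79.204 ≈ 380.55 mg.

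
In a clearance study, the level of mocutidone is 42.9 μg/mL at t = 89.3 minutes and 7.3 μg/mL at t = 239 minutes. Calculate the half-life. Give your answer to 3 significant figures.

58.6 minutes

Over Δt = 239 − 89.3 = 149.7 minutes, the level fell by a factor of 42.9/7.3 ≈ 5.8767.
n = log₂(5.8767) ≈ 2.555 half-lives, so t½ = 149.7/2.555 ≈ 58.591 minutes.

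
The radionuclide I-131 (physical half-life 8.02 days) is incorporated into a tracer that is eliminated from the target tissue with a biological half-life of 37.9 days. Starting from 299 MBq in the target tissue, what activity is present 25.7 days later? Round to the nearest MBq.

20 MBq

1/t_eff = 1/t_phys + 1/t_biol = 1/8.02 + 1/37.9 = 0.15107 per day.
t_eff = 8.02 × 37.9 / (8.02 + 37.9) ≈ 6.6193 days.
Remaining = 299 × (1/2)^(25.7/6.6193) = 299 × (1/2)^3.8826 ≈ 20.272 MBq.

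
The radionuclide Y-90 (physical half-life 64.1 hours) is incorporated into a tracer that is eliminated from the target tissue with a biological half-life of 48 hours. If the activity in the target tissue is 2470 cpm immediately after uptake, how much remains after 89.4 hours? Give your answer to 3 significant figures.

1/t_eff = 1/t_phys + 1/t_biol = 1/64.1 + 1/48 = 0.036434 per hour.
t_eff = 64.1 × 48 / (64.1 + 48) ≈ 27.447 hours.
Remaining = 2470 × (1/2)^(89.4/27.447) = 2470 × (1/2)^3.2572 ≈ 258.34 cpm.

258 cpm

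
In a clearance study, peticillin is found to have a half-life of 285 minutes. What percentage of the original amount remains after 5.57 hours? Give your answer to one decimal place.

44.4%

5.57 hours = 334.2 minutes.
n = 334.2/285 ≈ 1.1726 half-lives.
Fraction remaining = (1/2)^1.1726 ≈ 0.44361, i.e. 44.361%.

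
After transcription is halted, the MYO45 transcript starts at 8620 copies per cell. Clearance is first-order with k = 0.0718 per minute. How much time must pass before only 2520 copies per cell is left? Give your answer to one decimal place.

17.1 minutes

t½ = ln 2 / k = 0.69315 / 0.0718 ≈ 9.6539 minutes.
Fraction remaining = 2520/8620 ≈ 0.29234.
n = log₂(8620/2520) = ln(3.4206)/ln 2 ≈ 1.7743 half-lives.
t = n × t½ = 1.7743 × 9.6539 ≈ 17.128 minutes.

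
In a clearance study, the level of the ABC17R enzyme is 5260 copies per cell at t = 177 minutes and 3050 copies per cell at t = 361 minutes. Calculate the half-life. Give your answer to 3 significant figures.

234 minutes

Over Δt = 361 − 177 = 184 minutes, the level fell by a factor of 5260/3050 ≈ 1.7246.
n = log₂(1.7246) ≈ 0.78625 half-lives, so t½ = 184/0.78625 ≈ 234.02 minutes.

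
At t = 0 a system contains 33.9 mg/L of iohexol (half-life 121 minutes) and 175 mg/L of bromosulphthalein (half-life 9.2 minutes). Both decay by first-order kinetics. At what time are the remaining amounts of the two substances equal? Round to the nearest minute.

24 minutes

Set 33.9·(1/2)^(t/121) = 175·(1/2)^(t/9.2).
Taking log₂: log₂(33.9/175) = t·(1/121 − 1/9.2).
log₂(0.19371) = -2.368; 1/121 − 1/9.2 = -0.10043.
t = -2.368 / -0.10043 ≈ 23.578 minutes.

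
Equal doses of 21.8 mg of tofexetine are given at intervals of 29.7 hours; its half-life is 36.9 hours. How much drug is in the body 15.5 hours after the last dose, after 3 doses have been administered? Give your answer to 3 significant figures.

31.0 mg

The 3 doses were given 74.9, 45.2, 15.5 hours ago.
Total = 21.8·(1/2)^(74.9/36.9) + 21.8·(1/2)^(45.2/36.9) + 21.8·(1/2)^(15.5/36.9)
      = 5.3385 + 9.3264 + 16.293 ≈ 30.958 mg.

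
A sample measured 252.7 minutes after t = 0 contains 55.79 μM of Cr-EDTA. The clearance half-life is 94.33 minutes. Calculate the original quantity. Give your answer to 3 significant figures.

357 μM

Number of half-lives elapsed: n = 252.7/94.33 ≈ 2.6789.
A₀ = A × 2^n = 55.79 × 2^2.6789 = 55.79 × 6.4036 ≈ 357.26 μM.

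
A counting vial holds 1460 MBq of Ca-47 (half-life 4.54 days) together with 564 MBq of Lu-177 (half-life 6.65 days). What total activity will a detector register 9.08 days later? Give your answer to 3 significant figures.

584 MBq

Ca-47: 1460 × (1/2)^(9.08/4.54) = 1460 × (1/2)^2 ≈ 365 MBq.
Lu-177: 564 × (1/2)^(9.08/6.65) = 564 × (1/2)^1.3654 ≈ 218.9 MBq.
Total = 365 + 218.9 ≈ 583.9 MBq.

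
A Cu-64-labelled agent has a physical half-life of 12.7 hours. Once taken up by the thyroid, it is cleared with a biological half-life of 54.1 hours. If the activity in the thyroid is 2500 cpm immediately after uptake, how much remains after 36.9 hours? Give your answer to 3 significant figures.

208 cpm

1/t_eff = 1/t_phys + 1/t_biol = 1/12.7 + 1/54.1 = 0.097224 per hour.
t_eff = 12.7 × 54.1 / (12.7 + 54.1) ≈ 10.285 hours.
Remaining = 2500 × (1/2)^(36.9/10.285) = 2500 × (1/2)^3.5876 ≈ 207.96 cpm.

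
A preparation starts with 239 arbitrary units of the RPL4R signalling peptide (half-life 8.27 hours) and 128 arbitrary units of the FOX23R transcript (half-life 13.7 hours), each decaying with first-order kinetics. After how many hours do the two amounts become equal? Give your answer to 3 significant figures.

18.8 hours

Set 239·(1/2)^(t/8.27) = 128·(1/2)^(t/13.7).
Taking log₂: log₂(239/128) = t·(1/8.27 − 1/13.7).
log₂(1.8672) = 0.90087; 1/8.27 − 1/13.7 = 0.047926.
t = 0.90087 / 0.047926 ≈ 18.797 hours.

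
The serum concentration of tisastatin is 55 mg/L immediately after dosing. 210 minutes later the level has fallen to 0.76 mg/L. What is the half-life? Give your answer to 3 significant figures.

A/A₀ = 0.76/55 ≈ 0.013818.
n = log₂(72.368) ≈ 6.1773 half-lives elapsed in 210 minutes.
t½ = 210/6.1773 ≈ 33.995 minutes.

34.0 minutes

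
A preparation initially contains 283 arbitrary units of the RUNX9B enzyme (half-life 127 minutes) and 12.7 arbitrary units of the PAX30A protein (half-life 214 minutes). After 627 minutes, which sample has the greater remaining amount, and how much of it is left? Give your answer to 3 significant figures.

RUNX9B enzyme, 9.24 arbitrary units

RUNX9B enzyme: 283 × (1/2)^4.937 ≈ 9.2384 arbitrary units.
PAX30A protein: 12.7 × (1/2)^2.9299 ≈ 1.6665 arbitrary units.
RUNX9B enzyme has more remaining, at ≈ 9.2384 arbitrary units.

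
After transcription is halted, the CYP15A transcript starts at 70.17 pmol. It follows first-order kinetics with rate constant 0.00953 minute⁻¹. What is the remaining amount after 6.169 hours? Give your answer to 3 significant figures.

t½ = ln 2 / k = 0.69315 / 0.00953 ≈ 72.733 minutes.
Convert the elapsed time: 6.169 hours = 370.14 minutes.
Number of half-lives: n = 370.14/72.733 ≈ 5.089.
Remaining = 70.17 × (1/2)^5.089 = 70.17 × 0.02938 ≈ 2.0616 pmol.

2.06 pmol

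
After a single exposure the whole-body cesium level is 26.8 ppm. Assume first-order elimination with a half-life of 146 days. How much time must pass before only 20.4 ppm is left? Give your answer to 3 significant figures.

Fraction remaining = 20.4/26.8 ≈ 0.76119.
n = log₂(26.8/20.4) = ln(1.3137)/ln 2 ≈ 0.39366 half-lives.
t = n × t½ = 0.39366 × 146 ≈ 57.475 days.

57.5 days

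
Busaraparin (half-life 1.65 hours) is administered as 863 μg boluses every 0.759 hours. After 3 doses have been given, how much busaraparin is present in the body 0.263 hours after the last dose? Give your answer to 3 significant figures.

1740 μg

The 3 doses were given 1.781, 1.022, 0.263 hours ago.
Total = 863·(1/2)^(1.781/1.65) + 863·(1/2)^(1.022/1.65) + 863·(1/2)^(0.263/1.65)
      = 408.4 + 561.76 + 772.73 ≈ 1742.9 μg.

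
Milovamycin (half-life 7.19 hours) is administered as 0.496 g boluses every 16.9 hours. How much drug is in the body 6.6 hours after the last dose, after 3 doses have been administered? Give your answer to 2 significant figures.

The 3 doses were given 40.4, 23.5, 6.6 hours ago.
Total = 0.496·(1/2)^(40.4/7.19) + 0.496·(1/2)^(23.5/7.19) + 0.496·(1/2)^(6.6/7.19)
      = 0.010093 + 0.051474 + 0.26251 ≈ 0.32408 g.

0.32 g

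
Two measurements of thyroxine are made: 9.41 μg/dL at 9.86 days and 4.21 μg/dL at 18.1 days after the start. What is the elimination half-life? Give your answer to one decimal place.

Over Δt = 18.1 − 9.86 = 8.24 days, the level fell by a factor of 9.41/4.21 ≈ 2.2352.
n = log₂(2.2352) ≈ 1.1604 half-lives, so t½ = 8.24/1.1604 ≈ 7.1012 days.

7.1 days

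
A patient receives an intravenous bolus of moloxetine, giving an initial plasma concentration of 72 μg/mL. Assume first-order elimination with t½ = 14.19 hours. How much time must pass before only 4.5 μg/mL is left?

4.5/72 = 1/16, so 4 half-lives have elapsed.
t = 4 × 14.19 = 56.76 hours.

56.76 hours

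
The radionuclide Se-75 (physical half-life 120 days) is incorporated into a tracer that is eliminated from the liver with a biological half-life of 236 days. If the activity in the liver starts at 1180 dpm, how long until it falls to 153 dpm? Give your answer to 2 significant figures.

230 days

1/t_eff = 1/t_phys + 1/t_biol = 1/120 + 1/236 = 0.012571 per day.
t_eff = 120 × 236 / (120 + 236) ≈ 79.551 days.
n = log₂(1180/153) ≈ 2.9472; t = 2.9472 × 79.551 ≈ 234.45 days.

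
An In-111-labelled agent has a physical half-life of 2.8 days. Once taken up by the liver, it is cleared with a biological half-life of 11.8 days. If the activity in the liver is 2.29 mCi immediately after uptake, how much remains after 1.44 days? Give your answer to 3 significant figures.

1.47 mCi

1/t_eff = 1/t_phys + 1/t_biol = 1/2.8 + 1/11.8 = 0.44189 per day.
t_eff = 2.8 × 11.8 / (2.8 + 11.8) ≈ 2.263 days.
Remaining = 2.29 × (1/2)^(1.44/2.263) = 2.29 × (1/2)^0.63632 ≈ 1.4733 mCi.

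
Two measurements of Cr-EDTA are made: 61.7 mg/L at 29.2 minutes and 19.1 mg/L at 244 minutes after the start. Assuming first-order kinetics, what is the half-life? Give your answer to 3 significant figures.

Over Δt = 244 − 29.2 = 214.8 minutes, the level fell by a factor of 61.7/19.1 ≈ 3.2304.
n = log₂(3.2304) ≈ 1.6917 half-lives, so t½ = 214.8/1.6917 ≈ 126.97 minutes.

127 minutes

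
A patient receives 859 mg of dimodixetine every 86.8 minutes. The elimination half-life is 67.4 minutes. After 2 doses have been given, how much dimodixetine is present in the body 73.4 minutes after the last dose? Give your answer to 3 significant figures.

569 mg

The 2 doses were given 160.2, 73.4 minutes ago.
Total = 859·(1/2)^(160.2/67.4) + 859·(1/2)^(73.4/67.4)
      = 165.38 + 403.8 ≈ 569.18 mg.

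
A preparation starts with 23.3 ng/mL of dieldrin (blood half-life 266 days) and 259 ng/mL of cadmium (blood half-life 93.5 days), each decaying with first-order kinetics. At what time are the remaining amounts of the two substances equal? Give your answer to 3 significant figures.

Set 23.3·(1/2)^(t/266) = 259·(1/2)^(t/93.5).
Taking log₂: log₂(23.3/259) = t·(1/266 − 1/93.5).
log₂(0.089961) = -3.4746; 1/266 − 1/93.5 = -0.0069358.
t = -3.4746 / -0.0069358 ≈ 500.96 days.

501 days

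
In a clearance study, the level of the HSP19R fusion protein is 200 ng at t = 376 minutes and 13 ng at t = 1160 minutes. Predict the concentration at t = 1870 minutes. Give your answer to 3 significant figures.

1.09 ng

Over Δt = 1160 − 376 = 784 minutes, the level fell by a factor of 200/13 ≈ 15.385.
n = log₂(15.385) ≈ 3.9434 half-lives, so t½ = 784/3.9434 ≈ 198.81 minutes.
From t = 1160 to t = 1870: 13 × (1/2)^((1870−1160)/198.81) ≈ 1.0937 ng.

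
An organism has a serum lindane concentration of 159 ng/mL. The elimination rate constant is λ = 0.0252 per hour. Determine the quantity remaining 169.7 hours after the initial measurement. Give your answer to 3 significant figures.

2.21 ng/mL

t½ = ln 2 / λ = 0.69315 / 0.0252 ≈ 27.506 hours.
Number of half-lives: n = 169.7/27.506 ≈ 6.1696.
Remaining = 159 × (1/2)^6.1696 = 159 × 0.013892 ≈ 2.2088 ng/mL.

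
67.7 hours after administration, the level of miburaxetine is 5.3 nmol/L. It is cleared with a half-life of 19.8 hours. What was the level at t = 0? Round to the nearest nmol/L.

57 nmol/L

Number of half-lives elapsed: n = 67.7/19.8 ≈ 3.4192.
A₀ = A × 2^n = 5.3 × 2^3.4192 = 5.3 × 10.697 ≈ 56.696 nmol/L.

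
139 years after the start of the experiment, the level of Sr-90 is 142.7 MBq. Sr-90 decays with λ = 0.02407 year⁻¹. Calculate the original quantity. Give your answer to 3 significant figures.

t½ = ln 2 / λ = 0.69315 / 0.02407 ≈ 28.797 years.
Number of half-lives elapsed: n = 139/28.797 ≈ 4.8269.
A₀ = A × 2^n = 142.7 × 2^4.8269 = 142.7 × 28.381 ≈ 4050 MBq.

4050 MBq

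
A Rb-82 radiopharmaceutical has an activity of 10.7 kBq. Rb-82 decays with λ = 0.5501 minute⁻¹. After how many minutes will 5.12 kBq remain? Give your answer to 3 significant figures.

t½ = ln 2 / λ = 0.69315 / 0.5501 ≈ 1.26 minutes.
Fraction remaining = 5.12/10.7 ≈ 0.4785.
n = log₂(10.7/5.12) = ln(2.0898)/ln 2 ≈ 1.0634 half-lives.
t = n × t½ = 1.0634 × 1.26 ≈ 1.3399 minutes.

1.34 minutes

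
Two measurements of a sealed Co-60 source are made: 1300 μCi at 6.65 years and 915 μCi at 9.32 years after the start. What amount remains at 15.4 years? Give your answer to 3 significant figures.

411 μCi

Over Δt = 9.32 − 6.65 = 2.67 years, the level fell by a factor of 1300/915 ≈ 1.4208.
n = log₂(1.4208) ≈ 0.50667 half-lives, so t½ = 2.67/0.50667 ≈ 5.2697 years.
From t = 9.32 to t = 15.4: 915 × (1/2)^((15.4−9.32)/5.2697) ≈ 411.25 μCi.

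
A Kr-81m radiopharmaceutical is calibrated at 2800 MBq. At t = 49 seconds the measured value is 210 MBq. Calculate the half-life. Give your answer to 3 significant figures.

13.1 seconds

A/A₀ = 210/2800 ≈ 0.075.
n = log₂(13.333) ≈ 3.737 half-lives elapsed in 49 seconds.
t½ = 49/3.737 ≈ 13.112 seconds.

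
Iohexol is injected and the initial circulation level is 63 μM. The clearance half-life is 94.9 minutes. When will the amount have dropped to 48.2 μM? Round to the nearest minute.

37 minutes

Fraction remaining = 48.2/63 ≈ 0.76508.
n = log₂(63/48.2) = ln(1.3071)/ln 2 ≈ 0.38632 half-lives.
t = n × t½ = 0.38632 × 94.9 ≈ 36.662 minutes.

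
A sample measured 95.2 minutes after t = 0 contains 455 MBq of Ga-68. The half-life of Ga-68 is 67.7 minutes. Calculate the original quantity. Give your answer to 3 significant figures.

1210 MBq

Number of half-lives elapsed: n = 95.2/67.7 ≈ 1.4062.
A₀ = A × 2^n = 455 × 2^1.4062 = 455 × 2.6504 ≈ 1205.9 MBq.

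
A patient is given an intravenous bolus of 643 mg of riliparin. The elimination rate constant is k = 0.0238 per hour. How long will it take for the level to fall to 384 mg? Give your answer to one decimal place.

t½ = ln 2 / k = 0.69315 / 0.0238 ≈ 29.124 hours.
Fraction remaining = 384/643 ≈ 0.5972.
n = log₂(643/384) = ln(1.6745)/ln 2 ≈ 0.74371 half-lives.
t = n × t½ = 0.74371 × 29.124 ≈ 21.66 hours.

21.7 hours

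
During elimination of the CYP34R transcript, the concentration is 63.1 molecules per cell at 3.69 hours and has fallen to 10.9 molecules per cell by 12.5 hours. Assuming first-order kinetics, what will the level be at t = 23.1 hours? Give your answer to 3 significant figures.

1.32 molecules per cell

Over Δt = 12.5 − 3.69 = 8.81 hours, the level fell by a factor of 63.1/10.9 ≈ 5.789.
n = log₂(5.789) ≈ 2.5333 half-lives, so t½ = 8.81/2.5333 ≈ 3.4777 hours.
From t = 12.5 to t = 23.1: 10.9 × (1/2)^((23.1−12.5)/3.4777) ≈ 1.3179 molecules per cell.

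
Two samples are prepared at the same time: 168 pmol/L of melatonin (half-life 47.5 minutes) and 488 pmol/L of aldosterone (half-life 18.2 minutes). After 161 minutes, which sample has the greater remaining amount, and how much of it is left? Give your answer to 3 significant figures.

melatonin, 16.0 pmol/L

melatonin: 168 × (1/2)^3.3895 ≈ 16.032 pmol/L.
aldosterone: 488 × (1/2)^8.8462 ≈ 1.0604 pmol/L.
Melatonin has more remaining, at ≈ 16.032 pmol/L.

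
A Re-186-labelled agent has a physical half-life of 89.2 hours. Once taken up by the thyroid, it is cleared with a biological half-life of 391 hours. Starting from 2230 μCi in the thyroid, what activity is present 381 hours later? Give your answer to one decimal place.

1/t_eff = 1/t_phys + 1/t_biol = 1/89.2 + 1/391 = 0.013768 per hour.
t_eff = 89.2 × 391 / (89.2 + 391) ≈ 72.631 hours.
Remaining = 2230 × (1/2)^(381/72.631) = 2230 × (1/2)^5.2457 ≈ 58.774 μCi.

58.8 μCi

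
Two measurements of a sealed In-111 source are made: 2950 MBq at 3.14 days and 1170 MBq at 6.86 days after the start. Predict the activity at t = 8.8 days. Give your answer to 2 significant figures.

Over Δt = 6.86 − 3.14 = 3.72 days, the level fell by a factor of 2950/1170 ≈ 2.5214.
n = log₂(2.5214) ≈ 1.3342 half-lives, so t½ = 3.72/1.3342 ≈ 2.7882 days.
From t = 6.86 to t = 8.8: 1170 × (1/2)^((8.8−6.86)/2.7882) ≈ 722.32 MBq.

720 MBq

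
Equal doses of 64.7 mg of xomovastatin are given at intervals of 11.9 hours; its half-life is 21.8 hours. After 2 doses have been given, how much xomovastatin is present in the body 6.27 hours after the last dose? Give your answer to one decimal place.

89.3 mg

The 2 doses were given 18.17, 6.27 hours ago.
Total = 64.7·(1/2)^(18.17/21.8) + 64.7·(1/2)^(6.27/21.8)
      = 36.308 + 53.006 ≈ 89.314 mg.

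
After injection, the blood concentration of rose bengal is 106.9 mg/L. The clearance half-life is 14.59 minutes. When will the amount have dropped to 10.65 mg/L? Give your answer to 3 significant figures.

48.5 minutes

Fraction remaining = 10.65/106.9 ≈ 0.099626.
n = log₂(106.9/10.65) = ln(10.038)/ln 2 ≈ 3.3273 half-lives.
t = n × t½ = 3.3273 × 14.59 ≈ 48.546 minutes.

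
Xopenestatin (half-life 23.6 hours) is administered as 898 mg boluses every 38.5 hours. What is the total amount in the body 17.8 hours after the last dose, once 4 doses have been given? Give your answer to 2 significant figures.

The 4 doses were given 133.3, 94.8, 56.3, 17.8 hours ago.
Total = 898·(1/2)^(133.3/23.6) + 898·(1/2)^(94.8/23.6) + 898·(1/2)^(56.3/23.6) + 898·(1/2)^(17.8/23.6)
      = 17.905 + 55.469 + 171.85 + 532.39 ≈ 777.61 mg.

780 mg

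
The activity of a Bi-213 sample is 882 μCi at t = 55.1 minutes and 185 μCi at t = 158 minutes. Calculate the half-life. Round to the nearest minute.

46 minutes

Over Δt = 158 − 55.1 = 102.9 minutes, the level fell by a factor of 882/185 ≈ 4.7676.
n = log₂(4.7676) ≈ 2.2533 half-lives, so t½ = 102.9/2.2533 ≈ 45.667 minutes.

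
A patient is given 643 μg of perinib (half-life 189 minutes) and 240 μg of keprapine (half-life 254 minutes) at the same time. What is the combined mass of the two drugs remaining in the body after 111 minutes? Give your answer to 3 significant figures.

605 μg

perinib: 643 × (1/2)^(111/189) = 643 × (1/2)^0.5873 ≈ 427.97 μg.
keprapine: 240 × (1/2)^(111/254) = 240 × (1/2)^0.43701 ≈ 177.28 μg.
Total = 427.97 + 177.28 ≈ 605.25 μg.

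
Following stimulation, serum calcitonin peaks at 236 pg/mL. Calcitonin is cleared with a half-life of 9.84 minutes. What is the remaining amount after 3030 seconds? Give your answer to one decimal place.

6.7 pg/mL

Convert the elapsed time: 3030 seconds = 50.5 minutes.
Number of half-lives: n = 50.5/9.84 ≈ 5.1321.
Remaining = 236 × (1/2)^5.1321 = 236 × 0.028515 ≈ 6.7296 pg/mL.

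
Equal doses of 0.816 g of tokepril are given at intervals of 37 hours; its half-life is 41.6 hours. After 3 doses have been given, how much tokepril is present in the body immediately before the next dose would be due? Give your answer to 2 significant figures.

The 3 doses were given 111, 74, 37 hours ago.
Total = 0.816·(1/2)^(111/41.6) + 0.816·(1/2)^(74/41.6) + 0.816·(1/2)^(37/41.6)
      = 0.12837 + 0.2378 + 0.4405 ≈ 0.80667 g.

0.81 g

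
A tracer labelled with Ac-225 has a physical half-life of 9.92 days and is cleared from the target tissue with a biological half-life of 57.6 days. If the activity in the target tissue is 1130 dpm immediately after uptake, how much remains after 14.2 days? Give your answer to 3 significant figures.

353 dpm

1/t_eff = 1/t_phys + 1/t_biol = 1/9.92 + 1/57.6 = 0.11817 per day.
t_eff = 9.92 × 57.6 / (9.92 + 57.6) ≈ 8.4626 days.
Remaining = 1130 × (1/2)^(14.2/8.4626) = 1130 × (1/2)^1.678 ≈ 353.15 dpm.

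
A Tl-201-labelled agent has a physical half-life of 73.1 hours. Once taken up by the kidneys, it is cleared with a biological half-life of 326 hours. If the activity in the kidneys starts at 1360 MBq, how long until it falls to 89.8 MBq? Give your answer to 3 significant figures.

234 hours

1/t_eff = 1/t_phys + 1/t_biol = 1/73.1 + 1/326 = 0.016747 per hour.
t_eff = 73.1 × 326 / (73.1 + 326) ≈ 59.711 hours.
n = log₂(1360/89.8) ≈ 3.9207; t = 3.9207 × 59.711 ≈ 234.11 hours.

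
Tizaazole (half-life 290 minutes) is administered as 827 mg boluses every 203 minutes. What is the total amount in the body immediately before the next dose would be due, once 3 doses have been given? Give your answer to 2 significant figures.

The 3 doses were given 609, 406, 203 minutes ago.
Total = 827·(1/2)^(609/290) + 827·(1/2)^(406/290) + 827·(1/2)^(203/290)
      = 192.9 + 313.37 + 509.08 ≈ 1015.4 mg.

1000 mg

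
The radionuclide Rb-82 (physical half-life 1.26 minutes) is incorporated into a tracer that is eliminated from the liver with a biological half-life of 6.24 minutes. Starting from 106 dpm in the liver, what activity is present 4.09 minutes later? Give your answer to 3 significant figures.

7.09 dpm

1/t_eff = 1/t_phys + 1/t_biol = 1/1.26 + 1/6.24 = 0.95391 per minute.
t_eff = 1.26 × 6.24 / (1.26 + 6.24) ≈ 1.0483 minutes.
Remaining = 106 × (1/2)^(4.09/1.0483) = 106 × (1/2)^3.9015 ≈ 7.0932 dpm.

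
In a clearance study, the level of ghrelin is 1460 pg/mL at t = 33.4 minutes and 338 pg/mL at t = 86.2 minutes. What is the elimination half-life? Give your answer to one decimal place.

25.0 minutes

Over Δt = 86.2 − 33.4 = 52.8 minutes, the level fell by a factor of 1460/338 ≈ 4.3195.
n = log₂(4.3195) ≈ 2.1109 half-lives, so t½ = 52.8/2.1109 ≈ 25.013 minutes.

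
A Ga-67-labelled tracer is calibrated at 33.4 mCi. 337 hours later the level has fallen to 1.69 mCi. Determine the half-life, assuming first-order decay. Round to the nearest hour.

78 hours

A/A₀ = 1.69/33.4 ≈ 0.050599.
n = log₂(19.763) ≈ 4.3048 half-lives elapsed in 337 hours.
t½ = 337/4.3048 ≈ 78.286 hours.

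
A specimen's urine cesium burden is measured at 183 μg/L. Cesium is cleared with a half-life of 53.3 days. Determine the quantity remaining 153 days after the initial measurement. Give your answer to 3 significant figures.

25.0 μg/L

Number of half-lives: n = 153/53.3 ≈ 2.8705.
Remaining = 183 × (1/2)^2.8705 = 183 × 0.13674 ≈ 25.023 μg/L.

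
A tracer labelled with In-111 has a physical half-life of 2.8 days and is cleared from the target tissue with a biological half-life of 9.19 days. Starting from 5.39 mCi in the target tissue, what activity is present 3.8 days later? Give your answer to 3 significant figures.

1/t_eff = 1/t_phys + 1/t_biol = 1/2.8 + 1/9.19 = 0.46596 per day.
t_eff = 2.8 × 9.19 / (2.8 + 9.19) ≈ 2.1461 days.
Remaining = 5.39 × (1/2)^(3.8/2.1461) = 5.39 × (1/2)^1.7706 ≈ 1.5797 mCi.

1.58 mCi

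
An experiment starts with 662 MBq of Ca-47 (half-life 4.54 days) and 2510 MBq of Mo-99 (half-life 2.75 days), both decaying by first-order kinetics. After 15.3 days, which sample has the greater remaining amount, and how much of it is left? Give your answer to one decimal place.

Ca-47, 64.0 MBq

Ca-47: 662 × (1/2)^3.37 ≈ 64.029 MBq.
Mo-99: 2510 × (1/2)^5.5636 ≈ 53.07 MBq.
Ca-47 has more remaining, at ≈ 64.029 MBq.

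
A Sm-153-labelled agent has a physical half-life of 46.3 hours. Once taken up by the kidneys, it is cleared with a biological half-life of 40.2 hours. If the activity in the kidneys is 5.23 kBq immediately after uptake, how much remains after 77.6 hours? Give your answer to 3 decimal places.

0.429 kBq

1/t_eff = 1/t_phys + 1/t_biol = 1/46.3 + 1/40.2 = 0.046474 per hour.
t_eff = 46.3 × 40.2 / (46.3 + 40.2) ≈ 21.517 hours.
Remaining = 5.23 × (1/2)^(77.6/21.517) = 5.23 × (1/2)^3.6064 ≈ 0.42941 kBq.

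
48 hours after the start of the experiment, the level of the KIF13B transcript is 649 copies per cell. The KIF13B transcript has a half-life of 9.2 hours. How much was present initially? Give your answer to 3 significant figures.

Number of half-lives elapsed: n = 48/9.2 ≈ 5.2174.
A₀ = A × 2^n = 649 × 2^5.2174 = 649 × 37.204 ≈ 24145 copies per cell.

24100 copies per cell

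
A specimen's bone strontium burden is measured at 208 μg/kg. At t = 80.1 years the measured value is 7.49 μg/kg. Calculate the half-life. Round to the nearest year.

17 years

A/A₀ = 7.49/208 ≈ 0.03601.
n = log₂(27.77) ≈ 4.7955 half-lives elapsed in 80.1 years.
t½ = 80.1/4.7955 ≈ 16.703 years.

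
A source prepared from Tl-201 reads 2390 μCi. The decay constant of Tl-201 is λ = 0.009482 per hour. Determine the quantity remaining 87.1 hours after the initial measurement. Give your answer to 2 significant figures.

t½ = ln 2 / λ = 0.69315 / 0.009482 ≈ 73.101 hours.
Number of half-lives: n = 87.1/73.101 ≈ 1.1915.
Remaining = 2390 × (1/2)^1.1915 = 2390 × 0.43785 ≈ 1046.5 μCi.

1000 μCi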